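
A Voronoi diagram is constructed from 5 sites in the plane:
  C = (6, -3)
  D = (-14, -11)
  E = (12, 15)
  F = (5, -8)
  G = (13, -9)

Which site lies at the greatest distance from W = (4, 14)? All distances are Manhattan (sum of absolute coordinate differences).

D

d(W,C) = |4−6| + |14−(-3)| = 2 + 17 = 19
d(W,D) = |4−(-14)| + |14−(-11)| = 18 + 25 = 43
d(W,E) = |4−12| + |14−15| = 8 + 1 = 9
d(W,F) = |4−5| + |14−(-8)| = 1 + 22 = 23
d(W,G) = |4−13| + |14−(-9)| = 9 + 23 = 32
The largest is to D.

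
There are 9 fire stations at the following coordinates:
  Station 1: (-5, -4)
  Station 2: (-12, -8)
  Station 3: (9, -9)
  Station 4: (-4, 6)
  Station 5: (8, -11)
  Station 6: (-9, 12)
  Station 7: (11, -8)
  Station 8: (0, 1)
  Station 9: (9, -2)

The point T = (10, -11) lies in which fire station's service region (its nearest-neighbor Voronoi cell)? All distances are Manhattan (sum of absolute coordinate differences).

d(T, Station 1) = |10−(-5)| + |-11−(-4)| = 15 + 7 = 22
d(T, Station 2) = |10−(-12)| + |-11−(-8)| = 22 + 3 = 25
d(T, Station 3) = |10−9| + |-11−(-9)| = 1 + 2 = 3
d(T, Station 4) = |10−(-4)| + |-11−6| = 14 + 17 = 31
d(T, Station 5) = |10−8| + |-11−(-11)| = 2 + 0 = 2
d(T, Station 6) = |10−(-9)| + |-11−12| = 19 + 23 = 42
d(T, Station 7) = |10−11| + |-11−(-8)| = 1 + 3 = 4
d(T, Station 8) = |10−0| + |-11−1| = 10 + 12 = 22
d(T, Station 9) = |10−9| + |-11−(-2)| = 1 + 9 = 10
Station 5 is nearest.

Station 5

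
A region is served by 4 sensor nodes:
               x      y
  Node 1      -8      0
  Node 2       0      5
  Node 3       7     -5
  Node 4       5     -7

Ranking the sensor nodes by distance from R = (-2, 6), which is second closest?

Node 1

Since √ is increasing, it suffices to compare squared distances:
d²(R, Node 1) = (-2−(-8))² + (6−0)² = 36 + 36 = 72
d²(R, Node 2) = (-2−0)² + (6−5)² = 4 + 1 = 5
d²(R, Node 3) = (-2−7)² + (6−(-5))² = 81 + 121 = 202
d²(R, Node 4) = (-2−5)² + (6−(-7))² = 49 + 169 = 218
Sorted ascending: Node 2, Node 1, Node 3, … — the second-nearest is Node 1.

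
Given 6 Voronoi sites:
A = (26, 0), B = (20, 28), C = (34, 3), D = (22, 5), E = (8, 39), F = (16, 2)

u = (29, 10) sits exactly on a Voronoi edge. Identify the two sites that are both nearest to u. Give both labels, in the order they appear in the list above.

Squared distances from u to each site:
|uA|² = (29−26)² + (10−0)² = 9 + 100 = 109
|uB|² = (29−20)² + (10−28)² = 81 + 324 = 405
|uC|² = (29−34)² + (10−3)² = 25 + 49 = 74
|uD|² = (29−22)² + (10−5)² = 49 + 25 = 74
|uE|² = (29−8)² + (10−39)² = 441 + 841 = 1282
|uF|² = (29−16)² + (10−2)² = 169 + 64 = 233
u is equidistant from C and D (both at squared distance 74), and every other site is strictly farther — so u lies on the C–D Voronoi edge.

C and D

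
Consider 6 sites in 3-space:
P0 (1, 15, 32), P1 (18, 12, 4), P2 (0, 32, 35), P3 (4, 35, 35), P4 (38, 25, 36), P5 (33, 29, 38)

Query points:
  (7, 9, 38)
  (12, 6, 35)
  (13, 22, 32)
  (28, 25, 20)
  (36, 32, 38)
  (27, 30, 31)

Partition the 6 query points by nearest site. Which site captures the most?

P0

(7, 9, 38) — d² to each: P0:108, P1:1286, P2:587, P3:694, P4:1221, P5:1076 → nearest is P0
(12, 6, 35) — d² to each: P0:211, P1:1033, P2:820, P3:905, P4:1038, P5:979 → nearest is P0
(13, 22, 32) — d² to each: P0:193, P1:909, P2:278, P3:259, P4:650, P5:485 → nearest is P0
(28, 25, 20) — d² to each: P0:973, P1:525, P2:1058, P3:901, P4:356, P5:365 → nearest is P4
(36, 32, 38) — d² to each: P0:1550, P1:1880, P2:1305, P3:1042, P4:57, P5:18 → nearest is P5
(27, 30, 31) — d² to each: P0:902, P1:1134, P2:749, P3:570, P4:171, P5:86 → nearest is P5
Tally — P0:3, P4:1, P5:2. P0 captures the most (3).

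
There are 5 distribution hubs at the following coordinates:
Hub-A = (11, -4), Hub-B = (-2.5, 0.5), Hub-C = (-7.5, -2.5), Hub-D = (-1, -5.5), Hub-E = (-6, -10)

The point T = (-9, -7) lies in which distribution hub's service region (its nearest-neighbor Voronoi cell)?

Since √ is increasing, it suffices to compare squared distances:
d²(T, Hub-A) = (-9−11)² + (-7−(-4))² = 400 + 9 = 409
d²(T, Hub-B) = (-9−(-2.5))² + (-7−0.5)² = 42.25 + 56.25 = 98.5
d²(T, Hub-C) = (-9−(-7.5))² + (-7−(-2.5))² = 2.25 + 20.25 = 22.5
d²(T, Hub-D) = (-9−(-1))² + (-7−(-5.5))² = 64 + 2.25 = 66.25
d²(T, Hub-E) = (-9−(-6))² + (-7−(-10))² = 9 + 9 = 18
Hub-E is nearest.

Hub-E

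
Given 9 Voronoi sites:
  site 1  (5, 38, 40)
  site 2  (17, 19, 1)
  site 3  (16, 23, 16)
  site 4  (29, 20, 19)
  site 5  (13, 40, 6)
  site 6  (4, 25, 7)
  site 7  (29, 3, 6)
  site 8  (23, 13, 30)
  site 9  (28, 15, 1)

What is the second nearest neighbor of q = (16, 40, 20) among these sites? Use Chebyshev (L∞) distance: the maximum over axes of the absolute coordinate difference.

d(q, site 1) = max(11, 2, 20) = 20
d(q, site 2) = max(1, 21, 19) = 21
d(q, site 3) = max(0, 17, 4) = 17
d(q, site 4) = max(13, 20, 1) = 20
d(q, site 5) = max(3, 0, 14) = 14
d(q, site 6) = max(12, 15, 13) = 15
d(q, site 7) = max(13, 37, 14) = 37
d(q, site 8) = max(7, 27, 10) = 27
d(q, site 9) = max(12, 25, 19) = 25
Sorted ascending: site 5, site 6, site 3, … — the second-nearest is site 6.

site 6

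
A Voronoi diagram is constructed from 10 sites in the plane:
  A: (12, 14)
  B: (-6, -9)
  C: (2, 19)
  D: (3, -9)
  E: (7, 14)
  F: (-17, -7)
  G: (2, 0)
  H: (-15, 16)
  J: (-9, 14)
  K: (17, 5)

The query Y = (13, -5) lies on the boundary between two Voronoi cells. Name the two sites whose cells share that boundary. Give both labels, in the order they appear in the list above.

Squared distances from Y to each site:
|YA|² = 1 + 361 = 362
|YB|² = 361 + 16 = 377
|YC|² = 121 + 576 = 697
|YD|² = 100 + 16 = 116
|YE|² = 36 + 361 = 397
|YF|² = 900 + 4 = 904
|YG|² = 121 + 25 = 146
|YH|² = 784 + 441 = 1225
|YJ|² = 484 + 361 = 845
|YK|² = 16 + 100 = 116
Y is equidistant from D and K (both at squared distance 116), and every other site is strictly farther — so Y lies on the D–K Voronoi edge.

D and K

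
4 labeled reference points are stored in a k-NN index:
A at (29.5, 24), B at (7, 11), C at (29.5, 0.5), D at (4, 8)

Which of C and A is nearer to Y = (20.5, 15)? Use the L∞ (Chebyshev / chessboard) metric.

d(Y,C) = max(9, 14.5) = 14.5
d(Y,A) = max(9, 9) = 9
14.5 > 9, so A is closer.

A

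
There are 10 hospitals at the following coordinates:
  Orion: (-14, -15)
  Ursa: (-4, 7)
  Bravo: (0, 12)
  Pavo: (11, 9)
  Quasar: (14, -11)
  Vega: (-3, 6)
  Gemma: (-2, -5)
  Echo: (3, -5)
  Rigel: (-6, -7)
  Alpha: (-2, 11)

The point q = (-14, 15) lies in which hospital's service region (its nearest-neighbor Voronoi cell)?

Compare squared distances (the ordering matches that of the actual distances):
d²(q, Orion) = 0 + 900 = 900
d²(q, Ursa) = 100 + 64 = 164
d²(q, Bravo) = 196 + 9 = 205
d²(q, Pavo) = 625 + 36 = 661
d²(q, Quasar) = 784 + 676 = 1460
d²(q, Vega) = 121 + 81 = 202
d²(q, Gemma) = 144 + 400 = 544
d²(q, Echo) = 289 + 400 = 689
d²(q, Rigel) = 64 + 484 = 548
d²(q, Alpha) = 144 + 16 = 160
Minimum is at Alpha.

Alpha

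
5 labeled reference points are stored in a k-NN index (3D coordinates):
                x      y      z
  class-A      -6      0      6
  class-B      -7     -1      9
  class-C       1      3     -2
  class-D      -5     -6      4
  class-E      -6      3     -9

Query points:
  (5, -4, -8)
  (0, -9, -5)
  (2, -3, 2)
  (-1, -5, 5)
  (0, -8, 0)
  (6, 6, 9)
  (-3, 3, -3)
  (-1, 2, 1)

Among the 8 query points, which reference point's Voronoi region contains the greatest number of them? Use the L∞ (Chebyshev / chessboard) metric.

class-C

(5, -4, -8) — d to each: class-A:14, class-B:17, class-C:7, class-D:12, class-E:11 → nearest is class-C
(0, -9, -5) — d to each: class-A:11, class-B:14, class-C:12, class-D:9, class-E:12 → nearest is class-D
(2, -3, 2) — d to each: class-A:8, class-B:9, class-C:6, class-D:7, class-E:11 → nearest is class-C
(-1, -5, 5) — d to each: class-A:5, class-B:6, class-C:8, class-D:4, class-E:14 → nearest is class-D
(0, -8, 0) — d to each: class-A:8, class-B:9, class-C:11, class-D:5, class-E:11 → nearest is class-D
(6, 6, 9) — d to each: class-A:12, class-B:13, class-C:11, class-D:12, class-E:18 → nearest is class-C
(-3, 3, -3) — d to each: class-A:9, class-B:12, class-C:4, class-D:9, class-E:6 → nearest is class-C
(-1, 2, 1) — d to each: class-A:5, class-B:8, class-C:3, class-D:8, class-E:10 → nearest is class-C
Tally — class-C:5, class-D:3. class-C captures the most (5).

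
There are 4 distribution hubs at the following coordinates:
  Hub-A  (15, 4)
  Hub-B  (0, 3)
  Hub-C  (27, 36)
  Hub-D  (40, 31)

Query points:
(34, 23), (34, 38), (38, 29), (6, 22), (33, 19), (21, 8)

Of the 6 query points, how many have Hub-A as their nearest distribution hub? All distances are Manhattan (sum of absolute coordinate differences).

1

(34, 23) — d to each: Hub-A:38, Hub-B:54, Hub-C:20, Hub-D:14 → nearest is Hub-D
(34, 38) — d to each: Hub-A:53, Hub-B:69, Hub-C:9, Hub-D:13 → nearest is Hub-C
(38, 29) — d to each: Hub-A:48, Hub-B:64, Hub-C:18, Hub-D:4 → nearest is Hub-D
(6, 22) — d to each: Hub-A:27, Hub-B:25, Hub-C:35, Hub-D:43 → nearest is Hub-B
(33, 19) — d to each: Hub-A:33, Hub-B:49, Hub-C:23, Hub-D:19 → nearest is Hub-D
(21, 8) — d to each: Hub-A:10, Hub-B:26, Hub-C:34, Hub-D:42 → nearest is Hub-A
1 of the 6 points has Hub-A as nearest.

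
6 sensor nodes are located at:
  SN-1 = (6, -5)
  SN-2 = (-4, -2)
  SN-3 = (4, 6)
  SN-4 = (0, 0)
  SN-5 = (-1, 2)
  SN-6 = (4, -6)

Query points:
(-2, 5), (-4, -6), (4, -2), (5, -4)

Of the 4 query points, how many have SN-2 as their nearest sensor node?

1

(-2, 5) — d² to each: SN-1:164, SN-2:53, SN-3:37, SN-4:29, SN-5:10, SN-6:157 → nearest is SN-5
(-4, -6) — d² to each: SN-1:101, SN-2:16, SN-3:208, SN-4:52, SN-5:73, SN-6:64 → nearest is SN-2
(4, -2) — d² to each: SN-1:13, SN-2:64, SN-3:64, SN-4:20, SN-5:41, SN-6:16 → nearest is SN-1
(5, -4) — d² to each: SN-1:2, SN-2:85, SN-3:101, SN-4:41, SN-5:72, SN-6:5 → nearest is SN-1
1 of the 4 points has SN-2 as nearest.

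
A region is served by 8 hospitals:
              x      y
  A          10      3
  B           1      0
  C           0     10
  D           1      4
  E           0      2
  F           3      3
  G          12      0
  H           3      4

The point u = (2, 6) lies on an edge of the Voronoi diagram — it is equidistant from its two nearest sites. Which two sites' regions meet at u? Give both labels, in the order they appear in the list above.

Squared distances from u to each site:
|uA|² = 64 + 9 = 73
|uB|² = 1 + 36 = 37
|uC|² = 4 + 16 = 20
|uD|² = 1 + 4 = 5
|uE|² = 4 + 16 = 20
|uF|² = 1 + 9 = 10
|uG|² = 100 + 36 = 136
|uH|² = 1 + 4 = 5
u is equidistant from D and H (both at squared distance 5), and every other site is strictly farther — so u lies on the D–H Voronoi edge.

D and H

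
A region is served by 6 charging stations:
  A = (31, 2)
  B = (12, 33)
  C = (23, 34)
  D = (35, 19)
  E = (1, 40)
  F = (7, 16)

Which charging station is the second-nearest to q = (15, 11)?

A

Since √ is increasing, it suffices to compare squared distances:
|qA|² = (15−31)² + (11−2)² = 256 + 81 = 337
|qB|² = (15−12)² + (11−33)² = 9 + 484 = 493
|qC|² = (15−23)² + (11−34)² = 64 + 529 = 593
|qD|² = (15−35)² + (11−19)² = 400 + 64 = 464
|qE|² = (15−1)² + (11−40)² = 196 + 841 = 1037
|qF|² = (15−7)² + (11−16)² = 64 + 25 = 89
Sorted ascending: F, A, D, … — the second-nearest is A.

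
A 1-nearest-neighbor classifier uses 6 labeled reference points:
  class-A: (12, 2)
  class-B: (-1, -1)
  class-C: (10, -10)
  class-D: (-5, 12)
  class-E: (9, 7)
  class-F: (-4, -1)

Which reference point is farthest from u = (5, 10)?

Squared Euclidean distances:
d²(u, class-A) = 49 + 64 = 113
d²(u, class-B) = 36 + 121 = 157
d²(u, class-C) = 25 + 400 = 425
d²(u, class-D) = 100 + 4 = 104
d²(u, class-E) = 16 + 9 = 25
d²(u, class-F) = 81 + 121 = 202
The largest is to class-C.

class-C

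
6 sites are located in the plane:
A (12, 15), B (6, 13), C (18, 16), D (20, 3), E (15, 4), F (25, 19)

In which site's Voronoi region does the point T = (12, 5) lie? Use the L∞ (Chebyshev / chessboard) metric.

E

d(T,A) = max(0, 10) = 10
d(T,B) = max(6, 8) = 8
d(T,C) = max(6, 11) = 11
d(T,D) = max(8, 2) = 8
d(T,E) = max(3, 1) = 3
d(T,F) = max(13, 14) = 14
Minimum is at E.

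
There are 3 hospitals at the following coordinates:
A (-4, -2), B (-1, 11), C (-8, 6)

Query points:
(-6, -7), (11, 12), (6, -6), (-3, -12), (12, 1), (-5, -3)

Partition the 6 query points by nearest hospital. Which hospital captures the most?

(-6, -7) — d² to each: A:29, B:349, C:173 → nearest is A
(11, 12) — d² to each: A:421, B:145, C:397 → nearest is B
(6, -6) — d² to each: A:116, B:338, C:340 → nearest is A
(-3, -12) — d² to each: A:101, B:533, C:349 → nearest is A
(12, 1) — d² to each: A:265, B:269, C:425 → nearest is A
(-5, -3) — d² to each: A:2, B:212, C:90 → nearest is A
Tally — A:5, B:1. A captures the most (5).

A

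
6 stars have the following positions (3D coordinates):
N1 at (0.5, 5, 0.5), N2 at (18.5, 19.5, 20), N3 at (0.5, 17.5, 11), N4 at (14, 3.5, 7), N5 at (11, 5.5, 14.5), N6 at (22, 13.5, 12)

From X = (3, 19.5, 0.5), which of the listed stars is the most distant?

Since √ is increasing, it suffices to compare squared distances:
|XN1|² = 6.25 + 210.25 + 0 = 216.5
|XN2|² = 240.25 + 0 + 380.25 = 620.5
|XN3|² = 6.25 + 4 + 110.25 = 120.5
|XN4|² = 121 + 256 + 42.25 = 419.25
|XN5|² = 64 + 196 + 196 = 456
|XN6|² = 361 + 36 + 132.25 = 529.25
The largest is to N2.

N2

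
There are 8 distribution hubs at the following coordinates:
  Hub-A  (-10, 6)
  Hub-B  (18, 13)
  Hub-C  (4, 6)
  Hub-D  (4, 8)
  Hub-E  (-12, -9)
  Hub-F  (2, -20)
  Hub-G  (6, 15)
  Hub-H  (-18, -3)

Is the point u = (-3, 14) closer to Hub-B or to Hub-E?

Hub-B

Compare squared distances:
d²(u, Hub-B) = (-3−18)² + (14−13)² = 441 + 1 = 442
d²(u, Hub-E) = (-3−(-12))² + (14−(-9))² = 81 + 529 = 610
442 < 610, so Hub-B is closer.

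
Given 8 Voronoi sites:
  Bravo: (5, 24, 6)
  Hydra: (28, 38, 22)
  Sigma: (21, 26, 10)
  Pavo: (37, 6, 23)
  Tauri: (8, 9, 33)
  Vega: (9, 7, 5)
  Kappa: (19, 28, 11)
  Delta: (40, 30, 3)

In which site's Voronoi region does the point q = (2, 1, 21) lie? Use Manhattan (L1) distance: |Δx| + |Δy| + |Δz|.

d(q, Bravo) = |2−5| + |1−24| + |21−6| = 3 + 23 + 15 = 41
d(q, Hydra) = |2−28| + |1−38| + |21−22| = 26 + 37 + 1 = 64
d(q, Sigma) = |2−21| + |1−26| + |21−10| = 19 + 25 + 11 = 55
d(q, Pavo) = |2−37| + |1−6| + |21−23| = 35 + 5 + 2 = 42
d(q, Tauri) = |2−8| + |1−9| + |21−33| = 6 + 8 + 12 = 26
d(q, Vega) = |2−9| + |1−7| + |21−5| = 7 + 6 + 16 = 29
d(q, Kappa) = |2−19| + |1−28| + |21−11| = 17 + 27 + 10 = 54
d(q, Delta) = |2−40| + |1−30| + |21−3| = 38 + 29 + 18 = 85
Tauri is nearest.

Tauri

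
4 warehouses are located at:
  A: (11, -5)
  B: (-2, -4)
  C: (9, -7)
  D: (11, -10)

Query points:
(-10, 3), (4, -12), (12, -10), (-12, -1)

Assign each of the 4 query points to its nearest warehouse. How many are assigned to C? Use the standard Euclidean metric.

(-10, 3) — d² to each: A:505, B:113, C:461, D:610 → nearest is B
(4, -12) — d² to each: A:98, B:100, C:50, D:53 → nearest is C
(12, -10) — d² to each: A:26, B:232, C:18, D:1 → nearest is D
(-12, -1) — d² to each: A:545, B:109, C:477, D:610 → nearest is B
1 of the 4 points has C as nearest.

1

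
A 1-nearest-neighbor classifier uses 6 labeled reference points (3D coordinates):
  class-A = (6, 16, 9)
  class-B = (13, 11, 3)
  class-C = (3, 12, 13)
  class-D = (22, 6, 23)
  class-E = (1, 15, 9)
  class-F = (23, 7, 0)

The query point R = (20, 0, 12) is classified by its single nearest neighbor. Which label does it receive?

Since √ is increasing, it suffices to compare squared distances:
d²(R, class-A) = (20−6)² + (0−16)² + (12−9)² = 196 + 256 + 9 = 461
d²(R, class-B) = (20−13)² + (0−11)² + (12−3)² = 49 + 121 + 81 = 251
d²(R, class-C) = (20−3)² + (0−12)² + (12−13)² = 289 + 144 + 1 = 434
d²(R, class-D) = (20−22)² + (0−6)² + (12−23)² = 4 + 36 + 121 = 161
d²(R, class-E) = (20−1)² + (0−15)² + (12−9)² = 361 + 225 + 9 = 595
d²(R, class-F) = (20−23)² + (0−7)² + (12−0)² = 9 + 49 + 144 = 202
The smallest is to class-D, so R lies in the Voronoi region of class-D.

class-D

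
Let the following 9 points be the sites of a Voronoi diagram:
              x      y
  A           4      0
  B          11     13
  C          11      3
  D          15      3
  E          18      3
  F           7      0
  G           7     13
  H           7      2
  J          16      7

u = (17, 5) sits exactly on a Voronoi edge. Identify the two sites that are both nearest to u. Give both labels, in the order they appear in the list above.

E and J

Squared distances from u to each site:
|uA|² = 169 + 25 = 194
|uB|² = 36 + 64 = 100
|uC|² = 36 + 4 = 40
|uD|² = 4 + 4 = 8
|uE|² = 1 + 4 = 5
|uF|² = 100 + 25 = 125
|uG|² = 100 + 64 = 164
|uH|² = 100 + 9 = 109
|uJ|² = 1 + 4 = 5
u is equidistant from E and J (both at squared distance 5), and every other site is strictly farther — so u lies on the E–J Voronoi edge.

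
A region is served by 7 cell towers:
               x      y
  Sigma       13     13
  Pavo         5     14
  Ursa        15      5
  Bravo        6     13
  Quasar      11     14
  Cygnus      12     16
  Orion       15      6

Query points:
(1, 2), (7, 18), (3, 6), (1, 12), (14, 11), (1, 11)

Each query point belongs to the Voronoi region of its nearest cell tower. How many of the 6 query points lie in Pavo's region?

(1, 2) — d² to each: Sigma:265, Pavo:160, Ursa:205, Bravo:146, Quasar:244, Cygnus:317, Orion:212 → nearest is Bravo
(7, 18) — d² to each: Sigma:61, Pavo:20, Ursa:233, Bravo:26, Quasar:32, Cygnus:29, Orion:208 → nearest is Pavo
(3, 6) — d² to each: Sigma:149, Pavo:68, Ursa:145, Bravo:58, Quasar:128, Cygnus:181, Orion:144 → nearest is Bravo
(1, 12) — d² to each: Sigma:145, Pavo:20, Ursa:245, Bravo:26, Quasar:104, Cygnus:137, Orion:232 → nearest is Pavo
(14, 11) — d² to each: Sigma:5, Pavo:90, Ursa:37, Bravo:68, Quasar:18, Cygnus:29, Orion:26 → nearest is Sigma
(1, 11) — d² to each: Sigma:148, Pavo:25, Ursa:232, Bravo:29, Quasar:109, Cygnus:146, Orion:221 → nearest is Pavo
3 of the 6 points have Pavo as nearest.

3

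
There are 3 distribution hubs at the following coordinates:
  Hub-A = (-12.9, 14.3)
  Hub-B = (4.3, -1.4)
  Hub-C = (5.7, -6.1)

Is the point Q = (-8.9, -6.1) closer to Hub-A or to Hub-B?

Hub-B

Compare squared distances:
d²(Q, Hub-A) = (-8.9−(-12.9))² + (-6.1−14.3)² = 16 + 416.16 = 432.16
d²(Q, Hub-B) = (-8.9−4.3)² + (-6.1−(-1.4))² = 174.24 + 22.09 = 196.33
432.16 > 196.33, so Hub-B is closer.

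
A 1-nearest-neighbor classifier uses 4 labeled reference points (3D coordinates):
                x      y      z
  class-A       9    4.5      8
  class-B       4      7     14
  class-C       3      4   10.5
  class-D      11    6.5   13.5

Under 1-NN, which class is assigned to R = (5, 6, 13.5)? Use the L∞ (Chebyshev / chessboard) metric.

class-B

d(R, class-A) = max(4, 1.5, 5.5) = 5.5
d(R, class-B) = max(1, 1, 0.5) = 1
d(R, class-C) = max(2, 2, 3) = 3
d(R, class-D) = max(6, 0.5, 0) = 6
Minimum is at class-B.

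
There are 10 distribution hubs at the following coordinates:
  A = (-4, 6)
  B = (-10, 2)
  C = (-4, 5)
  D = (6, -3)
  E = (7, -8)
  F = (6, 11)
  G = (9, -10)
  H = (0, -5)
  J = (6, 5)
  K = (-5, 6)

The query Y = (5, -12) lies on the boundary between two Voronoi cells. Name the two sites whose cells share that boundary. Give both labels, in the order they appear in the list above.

E and G

Squared distances from Y to each site:
|YA|² = (5−(-4))² + (-12−6)² = 81 + 324 = 405
|YB|² = (5−(-10))² + (-12−2)² = 225 + 196 = 421
|YC|² = (5−(-4))² + (-12−5)² = 81 + 289 = 370
|YD|² = (5−6)² + (-12−(-3))² = 1 + 81 = 82
|YE|² = (5−7)² + (-12−(-8))² = 4 + 16 = 20
|YF|² = (5−6)² + (-12−11)² = 1 + 529 = 530
|YG|² = (5−9)² + (-12−(-10))² = 16 + 4 = 20
|YH|² = (5−0)² + (-12−(-5))² = 25 + 49 = 74
|YJ|² = (5−6)² + (-12−5)² = 1 + 289 = 290
|YK|² = (5−(-5))² + (-12−6)² = 100 + 324 = 424
Y is equidistant from E and G (both at squared distance 20), and every other site is strictly farther — so Y lies on the E–G Voronoi edge.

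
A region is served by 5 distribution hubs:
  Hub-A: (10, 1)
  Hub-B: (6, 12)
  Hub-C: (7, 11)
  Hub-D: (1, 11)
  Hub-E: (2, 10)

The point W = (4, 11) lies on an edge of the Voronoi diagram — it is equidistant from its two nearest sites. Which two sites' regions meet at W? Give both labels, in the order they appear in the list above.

Squared distances from W to each site:
d²(W, Hub-A) = (4−10)² + (11−1)² = 36 + 100 = 136
d²(W, Hub-B) = (4−6)² + (11−12)² = 4 + 1 = 5
d²(W, Hub-C) = (4−7)² + (11−11)² = 9 + 0 = 9
d²(W, Hub-D) = (4−1)² + (11−11)² = 9 + 0 = 9
d²(W, Hub-E) = (4−2)² + (11−10)² = 4 + 1 = 5
W is equidistant from Hub-B and Hub-E (both at squared distance 5), and every other site is strictly farther — so W lies on the Hub-B–Hub-E Voronoi edge.

Hub-B and Hub-E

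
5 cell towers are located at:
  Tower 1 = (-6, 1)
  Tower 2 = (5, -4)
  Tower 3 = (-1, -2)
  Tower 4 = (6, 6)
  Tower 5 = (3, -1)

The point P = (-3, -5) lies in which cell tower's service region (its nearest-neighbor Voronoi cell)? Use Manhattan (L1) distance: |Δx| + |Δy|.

Tower 3

d(P, Tower 1) = |-3−(-6)| + |-5−1| = 3 + 6 = 9
d(P, Tower 2) = |-3−5| + |-5−(-4)| = 8 + 1 = 9
d(P, Tower 3) = |-3−(-1)| + |-5−(-2)| = 2 + 3 = 5
d(P, Tower 4) = |-3−6| + |-5−6| = 9 + 11 = 20
d(P, Tower 5) = |-3−3| + |-5−(-1)| = 6 + 4 = 10
The smallest is to Tower 3, so P lies in the Voronoi region of Tower 3.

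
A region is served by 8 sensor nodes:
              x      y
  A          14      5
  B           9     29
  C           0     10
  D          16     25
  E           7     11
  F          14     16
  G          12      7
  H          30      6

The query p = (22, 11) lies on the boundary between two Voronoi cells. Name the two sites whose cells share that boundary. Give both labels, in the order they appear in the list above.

F and H

Squared distances from p to each site:
|pA|² = 64 + 36 = 100
|pB|² = 169 + 324 = 493
|pC|² = 484 + 1 = 485
|pD|² = 36 + 196 = 232
|pE|² = 225 + 0 = 225
|pF|² = 64 + 25 = 89
|pG|² = 100 + 16 = 116
|pH|² = 64 + 25 = 89
p is equidistant from F and H (both at squared distance 89), and every other site is strictly farther — so p lies on the F–H Voronoi edge.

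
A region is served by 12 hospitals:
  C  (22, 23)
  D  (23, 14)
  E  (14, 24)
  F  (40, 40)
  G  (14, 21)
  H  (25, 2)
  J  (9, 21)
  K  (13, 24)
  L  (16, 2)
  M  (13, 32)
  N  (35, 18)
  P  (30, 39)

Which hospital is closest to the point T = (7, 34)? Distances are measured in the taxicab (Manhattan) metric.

d(T,C) = |7−22| + |34−23| = 15 + 11 = 26
d(T,D) = |7−23| + |34−14| = 16 + 20 = 36
d(T,E) = |7−14| + |34−24| = 7 + 10 = 17
d(T,F) = |7−40| + |34−40| = 33 + 6 = 39
d(T,G) = |7−14| + |34−21| = 7 + 13 = 20
d(T,H) = |7−25| + |34−2| = 18 + 32 = 50
d(T,J) = |7−9| + |34−21| = 2 + 13 = 15
d(T,K) = |7−13| + |34−24| = 6 + 10 = 16
d(T,L) = |7−16| + |34−2| = 9 + 32 = 41
d(T,M) = |7−13| + |34−32| = 6 + 2 = 8
d(T,N) = |7−35| + |34−18| = 28 + 16 = 44
d(T,P) = |7−30| + |34−39| = 23 + 5 = 28
The smallest is to M, so T lies in the Voronoi region of M.

M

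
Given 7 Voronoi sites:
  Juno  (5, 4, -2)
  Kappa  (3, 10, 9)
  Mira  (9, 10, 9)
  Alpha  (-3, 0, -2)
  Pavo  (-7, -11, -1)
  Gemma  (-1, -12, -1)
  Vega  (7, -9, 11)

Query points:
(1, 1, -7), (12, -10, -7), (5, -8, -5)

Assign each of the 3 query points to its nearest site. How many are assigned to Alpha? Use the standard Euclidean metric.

(1, 1, -7) — d² to each: Juno:50, Kappa:341, Mira:401, Alpha:42, Pavo:244, Gemma:209, Vega:460 → nearest is Alpha
(12, -10, -7) — d² to each: Juno:270, Kappa:737, Mira:665, Alpha:350, Pavo:398, Gemma:209, Vega:350 → nearest is Gemma
(5, -8, -5) — d² to each: Juno:153, Kappa:524, Mira:536, Alpha:137, Pavo:169, Gemma:68, Vega:261 → nearest is Gemma
1 of the 3 points has Alpha as nearest.

1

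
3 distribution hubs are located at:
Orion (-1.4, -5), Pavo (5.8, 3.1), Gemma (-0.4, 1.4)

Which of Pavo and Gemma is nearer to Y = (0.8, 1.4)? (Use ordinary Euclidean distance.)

Gemma

Compare squared distances:
d²(Y, Pavo) = (0.8−5.8)² + (1.4−3.1)² = 25 + 2.89 = 27.89
d²(Y, Gemma) = (0.8−(-0.4))² + (1.4−1.4)² = 1.44 + 0 = 1.44
27.89 > 1.44, so Gemma is closer.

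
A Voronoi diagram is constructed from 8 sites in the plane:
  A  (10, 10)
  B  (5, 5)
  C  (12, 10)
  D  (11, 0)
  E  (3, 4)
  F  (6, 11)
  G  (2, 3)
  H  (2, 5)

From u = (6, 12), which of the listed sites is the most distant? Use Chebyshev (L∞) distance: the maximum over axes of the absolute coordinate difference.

D

d(u,A) = max(4, 2) = 4
d(u,B) = max(1, 7) = 7
d(u,C) = max(6, 2) = 6
d(u,D) = max(5, 12) = 12
d(u,E) = max(3, 8) = 8
d(u,F) = max(0, 1) = 1
d(u,G) = max(4, 9) = 9
d(u,H) = max(4, 7) = 7
The largest is to D.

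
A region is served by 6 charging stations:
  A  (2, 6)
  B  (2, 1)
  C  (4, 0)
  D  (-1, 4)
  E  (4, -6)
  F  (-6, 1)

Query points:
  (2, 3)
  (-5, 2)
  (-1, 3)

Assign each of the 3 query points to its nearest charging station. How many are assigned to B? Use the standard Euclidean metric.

(2, 3) — d² to each: A:9, B:4, C:13, D:10, E:85, F:68 → nearest is B
(-5, 2) — d² to each: A:65, B:50, C:85, D:20, E:145, F:2 → nearest is F
(-1, 3) — d² to each: A:18, B:13, C:34, D:1, E:106, F:29 → nearest is D
1 of the 3 points has B as nearest.

1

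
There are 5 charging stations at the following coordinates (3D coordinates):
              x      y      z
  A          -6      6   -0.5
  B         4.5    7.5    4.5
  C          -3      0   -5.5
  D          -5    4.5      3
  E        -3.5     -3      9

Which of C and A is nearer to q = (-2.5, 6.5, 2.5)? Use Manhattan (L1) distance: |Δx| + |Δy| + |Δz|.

A

d(q,C) = |-2.5−(-3)| + |6.5−0| + |2.5−(-5.5)| = 0.5 + 6.5 + 8 = 15
d(q,A) = |-2.5−(-6)| + |6.5−6| + |2.5−(-0.5)| = 3.5 + 0.5 + 3 = 7
15 > 7, so A is closer.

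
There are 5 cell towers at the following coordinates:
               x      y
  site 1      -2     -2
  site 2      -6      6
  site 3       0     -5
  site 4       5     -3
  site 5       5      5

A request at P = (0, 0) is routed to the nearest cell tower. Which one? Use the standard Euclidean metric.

site 1

Since √ is increasing, it suffices to compare squared distances:
d²(P, site 1) = (0−(-2))² + (0−(-2))² = 4 + 4 = 8
d²(P, site 2) = (0−(-6))² + (0−6)² = 36 + 36 = 72
d²(P, site 3) = (0−0)² + (0−(-5))² = 0 + 25 = 25
d²(P, site 4) = (0−5)² + (0−(-3))² = 25 + 9 = 34
d²(P, site 5) = (0−5)² + (0−5)² = 25 + 25 = 50
The smallest is to site 1, so P lies in the Voronoi region of site 1.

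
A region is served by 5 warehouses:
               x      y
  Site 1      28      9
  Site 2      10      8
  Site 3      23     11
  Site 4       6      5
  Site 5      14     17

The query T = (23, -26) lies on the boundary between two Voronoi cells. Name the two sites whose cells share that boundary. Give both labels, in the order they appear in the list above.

Site 1 and Site 4

Squared distances from T to each site:
d²(T, Site 1) = (23−28)² + (-26−9)² = 25 + 1225 = 1250
d²(T, Site 2) = (23−10)² + (-26−8)² = 169 + 1156 = 1325
d²(T, Site 3) = (23−23)² + (-26−11)² = 0 + 1369 = 1369
d²(T, Site 4) = (23−6)² + (-26−5)² = 289 + 961 = 1250
d²(T, Site 5) = (23−14)² + (-26−17)² = 81 + 1849 = 1930
T is equidistant from Site 1 and Site 4 (both at squared distance 1250), and every other site is strictly farther — so T lies on the Site 1–Site 4 Voronoi edge.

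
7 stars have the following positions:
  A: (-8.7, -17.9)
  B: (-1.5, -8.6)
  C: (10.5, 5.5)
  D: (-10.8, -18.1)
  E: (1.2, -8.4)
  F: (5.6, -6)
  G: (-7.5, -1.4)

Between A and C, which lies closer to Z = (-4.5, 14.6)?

Compare squared distances:
|ZA|² = (-4.5−(-8.7))² + (14.6−(-17.9))² = 17.64 + 1056.25 = 1073.89
|ZC|² = (-4.5−10.5)² + (14.6−5.5)² = 225 + 82.81 = 307.81
1073.89 > 307.81, so C is closer.

C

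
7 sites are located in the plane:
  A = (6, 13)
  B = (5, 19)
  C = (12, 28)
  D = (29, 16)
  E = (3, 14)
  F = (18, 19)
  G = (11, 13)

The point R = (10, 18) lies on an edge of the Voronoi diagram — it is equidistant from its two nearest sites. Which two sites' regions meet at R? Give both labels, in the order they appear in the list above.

B and G

Squared distances from R to each site:
|RA|² = (10−6)² + (18−13)² = 16 + 25 = 41
|RB|² = (10−5)² + (18−19)² = 25 + 1 = 26
|RC|² = (10−12)² + (18−28)² = 4 + 100 = 104
|RD|² = (10−29)² + (18−16)² = 361 + 4 = 365
|RE|² = (10−3)² + (18−14)² = 49 + 16 = 65
|RF|² = (10−18)² + (18−19)² = 64 + 1 = 65
|RG|² = (10−11)² + (18−13)² = 1 + 25 = 26
R is equidistant from B and G (both at squared distance 26), and every other site is strictly farther — so R lies on the B–G Voronoi edge.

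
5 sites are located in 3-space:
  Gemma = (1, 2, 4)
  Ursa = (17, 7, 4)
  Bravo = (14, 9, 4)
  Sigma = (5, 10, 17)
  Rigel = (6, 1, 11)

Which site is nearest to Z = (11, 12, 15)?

Since √ is increasing, it suffices to compare squared distances:
d²(Z, Gemma) = 100 + 100 + 121 = 321
d²(Z, Ursa) = 36 + 25 + 121 = 182
d²(Z, Bravo) = 9 + 9 + 121 = 139
d²(Z, Sigma) = 36 + 4 + 4 = 44
d²(Z, Rigel) = 25 + 121 + 16 = 162
Minimum is at Sigma.

Sigma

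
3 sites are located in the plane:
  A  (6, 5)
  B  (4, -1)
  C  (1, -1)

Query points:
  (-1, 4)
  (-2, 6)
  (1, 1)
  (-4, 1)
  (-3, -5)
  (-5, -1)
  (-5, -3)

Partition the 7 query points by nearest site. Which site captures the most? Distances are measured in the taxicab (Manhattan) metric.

C

(-1, 4) — d to each: A:8, B:10, C:7 → nearest is C
(-2, 6) — d to each: A:9, B:13, C:10 → nearest is A
(1, 1) — d to each: A:9, B:5, C:2 → nearest is C
(-4, 1) — d to each: A:14, B:10, C:7 → nearest is C
(-3, -5) — d to each: A:19, B:11, C:8 → nearest is C
(-5, -1) — d to each: A:17, B:9, C:6 → nearest is C
(-5, -3) — d to each: A:19, B:11, C:8 → nearest is C
Tally — A:1, C:6. C captures the most (6).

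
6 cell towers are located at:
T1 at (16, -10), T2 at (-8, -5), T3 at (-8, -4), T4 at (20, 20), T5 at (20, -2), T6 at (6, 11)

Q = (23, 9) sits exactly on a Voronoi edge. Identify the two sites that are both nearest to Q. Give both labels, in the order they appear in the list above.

Squared distances from Q to each site:
|QT1|² = (23−16)² + (9−(-10))² = 49 + 361 = 410
|QT2|² = (23−(-8))² + (9−(-5))² = 961 + 196 = 1157
|QT3|² = (23−(-8))² + (9−(-4))² = 961 + 169 = 1130
|QT4|² = (23−20)² + (9−20)² = 9 + 121 = 130
|QT5|² = (23−20)² + (9−(-2))² = 9 + 121 = 130
|QT6|² = (23−6)² + (9−11)² = 289 + 4 = 293
Q is equidistant from T4 and T5 (both at squared distance 130), and every other site is strictly farther — so Q lies on the T4–T5 Voronoi edge.

T4 and T5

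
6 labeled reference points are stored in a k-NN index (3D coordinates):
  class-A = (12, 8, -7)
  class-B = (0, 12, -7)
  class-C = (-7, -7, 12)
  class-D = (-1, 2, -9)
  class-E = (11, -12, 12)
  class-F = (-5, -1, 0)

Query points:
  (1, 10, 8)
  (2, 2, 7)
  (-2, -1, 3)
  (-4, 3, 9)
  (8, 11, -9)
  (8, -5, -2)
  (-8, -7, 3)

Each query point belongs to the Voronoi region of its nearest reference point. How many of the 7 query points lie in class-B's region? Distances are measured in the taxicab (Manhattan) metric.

(1, 10, 8) — d to each: class-A:28, class-B:18, class-C:29, class-D:27, class-E:36, class-F:25 → nearest is class-B
(2, 2, 7) — d to each: class-A:30, class-B:26, class-C:23, class-D:19, class-E:28, class-F:17 → nearest is class-F
(-2, -1, 3) — d to each: class-A:33, class-B:25, class-C:20, class-D:16, class-E:33, class-F:6 → nearest is class-F
(-4, 3, 9) — d to each: class-A:37, class-B:29, class-C:16, class-D:22, class-E:33, class-F:14 → nearest is class-F
(8, 11, -9) — d to each: class-A:9, class-B:11, class-C:54, class-D:18, class-E:47, class-F:34 → nearest is class-A
(8, -5, -2) — d to each: class-A:22, class-B:30, class-C:31, class-D:23, class-E:24, class-F:19 → nearest is class-F
(-8, -7, 3) — d to each: class-A:45, class-B:37, class-C:10, class-D:28, class-E:33, class-F:12 → nearest is class-C
1 of the 7 points has class-B as nearest.

1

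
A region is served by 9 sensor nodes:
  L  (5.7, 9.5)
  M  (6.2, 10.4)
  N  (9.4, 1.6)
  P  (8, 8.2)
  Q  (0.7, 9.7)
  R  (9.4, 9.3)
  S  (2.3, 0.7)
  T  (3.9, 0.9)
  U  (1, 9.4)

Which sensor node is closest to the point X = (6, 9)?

Compare squared distances (the ordering matches that of the actual distances):
|XL|² = 0.09 + 0.25 = 0.34
|XM|² = 0.04 + 1.96 = 2
|XN|² = 11.56 + 54.76 = 66.32
|XP|² = 4 + 0.64 = 4.64
|XQ|² = 28.09 + 0.49 = 28.58
|XR|² = 11.56 + 0.09 = 11.65
|XS|² = 13.69 + 68.89 = 82.58
|XT|² = 4.41 + 65.61 = 70.02
|XU|² = 25 + 0.16 = 25.16
The smallest is to L, so X lies in the Voronoi region of L.

L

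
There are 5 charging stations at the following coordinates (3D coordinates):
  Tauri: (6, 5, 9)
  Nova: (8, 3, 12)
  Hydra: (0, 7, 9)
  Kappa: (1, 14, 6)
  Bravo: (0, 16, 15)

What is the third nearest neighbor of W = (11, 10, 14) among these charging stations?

Hydra

Since √ is increasing, it suffices to compare squared distances:
d²(W, Tauri) = (11−6)² + (10−5)² + (14−9)² = 25 + 25 + 25 = 75
d²(W, Nova) = (11−8)² + (10−3)² + (14−12)² = 9 + 49 + 4 = 62
d²(W, Hydra) = (11−0)² + (10−7)² + (14−9)² = 121 + 9 + 25 = 155
d²(W, Kappa) = (11−1)² + (10−14)² + (14−6)² = 100 + 16 + 64 = 180
d²(W, Bravo) = (11−0)² + (10−16)² + (14−15)² = 121 + 36 + 1 = 158
Sorted ascending: Nova, Tauri, Hydra, Bravo, … — the third-nearest is Hydra.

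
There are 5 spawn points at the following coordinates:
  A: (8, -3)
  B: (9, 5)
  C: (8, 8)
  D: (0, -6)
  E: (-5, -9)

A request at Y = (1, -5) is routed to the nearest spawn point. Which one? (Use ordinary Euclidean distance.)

Squared Euclidean distances:
|YA|² = (1−8)² + (-5−(-3))² = 49 + 4 = 53
|YB|² = (1−9)² + (-5−5)² = 64 + 100 = 164
|YC|² = (1−8)² + (-5−8)² = 49 + 169 = 218
|YD|² = (1−0)² + (-5−(-6))² = 1 + 1 = 2
|YE|² = (1−(-5))² + (-5−(-9))² = 36 + 16 = 52
D is nearest.

D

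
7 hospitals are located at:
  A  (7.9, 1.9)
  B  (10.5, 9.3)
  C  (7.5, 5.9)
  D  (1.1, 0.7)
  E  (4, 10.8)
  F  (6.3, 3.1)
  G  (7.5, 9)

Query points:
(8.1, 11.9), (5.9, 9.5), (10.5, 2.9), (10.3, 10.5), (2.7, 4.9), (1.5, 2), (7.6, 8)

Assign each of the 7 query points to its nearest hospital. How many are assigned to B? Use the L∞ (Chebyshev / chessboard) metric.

2

(8.1, 11.9) — d to each: A:10, B:2.6, C:6, D:11.2, E:4.1, F:8.8, G:2.9 → nearest is B
(5.9, 9.5) — d to each: A:7.6, B:4.6, C:3.6, D:8.8, E:1.9, F:6.4, G:1.6 → nearest is G
(10.5, 2.9) — d to each: A:2.6, B:6.4, C:3, D:9.4, E:7.9, F:4.2, G:6.1 → nearest is A
(10.3, 10.5) — d to each: A:8.6, B:1.2, C:4.6, D:9.8, E:6.3, F:7.4, G:2.8 → nearest is B
(2.7, 4.9) — d to each: A:5.2, B:7.8, C:4.8, D:4.2, E:5.9, F:3.6, G:4.8 → nearest is F
(1.5, 2) — d to each: A:6.4, B:9, C:6, D:1.3, E:8.8, F:4.8, G:7 → nearest is D
(7.6, 8) — d to each: A:6.1, B:2.9, C:2.1, D:7.3, E:3.6, F:4.9, G:1 → nearest is G
2 of the 7 points have B as nearest.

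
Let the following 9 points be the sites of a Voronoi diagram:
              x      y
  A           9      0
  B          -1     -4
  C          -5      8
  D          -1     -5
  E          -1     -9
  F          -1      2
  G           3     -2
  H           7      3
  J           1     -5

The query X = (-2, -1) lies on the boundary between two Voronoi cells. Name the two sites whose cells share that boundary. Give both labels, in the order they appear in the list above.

B and F

Squared distances from X to each site:
|XA|² = 121 + 1 = 122
|XB|² = 1 + 9 = 10
|XC|² = 9 + 81 = 90
|XD|² = 1 + 16 = 17
|XE|² = 1 + 64 = 65
|XF|² = 1 + 9 = 10
|XG|² = 25 + 1 = 26
|XH|² = 81 + 16 = 97
|XJ|² = 9 + 16 = 25
X is equidistant from B and F (both at squared distance 10), and every other site is strictly farther — so X lies on the B–F Voronoi edge.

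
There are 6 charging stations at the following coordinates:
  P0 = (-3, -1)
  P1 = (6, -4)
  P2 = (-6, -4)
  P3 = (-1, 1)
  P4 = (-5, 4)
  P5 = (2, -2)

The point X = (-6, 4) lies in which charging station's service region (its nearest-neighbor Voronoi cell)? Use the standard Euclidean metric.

Compare squared distances (the ordering matches that of the actual distances):
|XP0|² = (-6−(-3))² + (4−(-1))² = 9 + 25 = 34
|XP1|² = (-6−6)² + (4−(-4))² = 144 + 64 = 208
|XP2|² = (-6−(-6))² + (4−(-4))² = 0 + 64 = 64
|XP3|² = (-6−(-1))² + (4−1)² = 25 + 9 = 34
|XP4|² = (-6−(-5))² + (4−4)² = 1 + 0 = 1
|XP5|² = (-6−2)² + (4−(-2))² = 64 + 36 = 100
The smallest is to P4, so X lies in the Voronoi region of P4.

P4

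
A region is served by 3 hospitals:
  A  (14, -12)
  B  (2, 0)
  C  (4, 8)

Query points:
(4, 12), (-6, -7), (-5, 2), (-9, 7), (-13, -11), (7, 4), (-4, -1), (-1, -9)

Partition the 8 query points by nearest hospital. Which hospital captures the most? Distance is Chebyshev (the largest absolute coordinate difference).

B

(4, 12) — d to each: A:24, B:12, C:4 → nearest is C
(-6, -7) — d to each: A:20, B:8, C:15 → nearest is B
(-5, 2) — d to each: A:19, B:7, C:9 → nearest is B
(-9, 7) — d to each: A:23, B:11, C:13 → nearest is B
(-13, -11) — d to each: A:27, B:15, C:19 → nearest is B
(7, 4) — d to each: A:16, B:5, C:4 → nearest is C
(-4, -1) — d to each: A:18, B:6, C:9 → nearest is B
(-1, -9) — d to each: A:15, B:9, C:17 → nearest is B
Tally — B:6, C:2. B captures the most (6).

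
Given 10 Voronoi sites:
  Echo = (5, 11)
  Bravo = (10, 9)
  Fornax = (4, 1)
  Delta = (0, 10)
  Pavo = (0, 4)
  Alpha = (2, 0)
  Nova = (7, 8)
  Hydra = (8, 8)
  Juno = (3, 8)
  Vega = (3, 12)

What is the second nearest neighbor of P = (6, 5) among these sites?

Since √ is increasing, it suffices to compare squared distances:
d²(P, Echo) = 1 + 36 = 37
d²(P, Bravo) = 16 + 16 = 32
d²(P, Fornax) = 4 + 16 = 20
d²(P, Delta) = 36 + 25 = 61
d²(P, Pavo) = 36 + 1 = 37
d²(P, Alpha) = 16 + 25 = 41
d²(P, Nova) = 1 + 9 = 10
d²(P, Hydra) = 4 + 9 = 13
d²(P, Juno) = 9 + 9 = 18
d²(P, Vega) = 9 + 49 = 58
Sorted ascending: Nova, Hydra, Juno, … — the second-nearest is Hydra.

Hydra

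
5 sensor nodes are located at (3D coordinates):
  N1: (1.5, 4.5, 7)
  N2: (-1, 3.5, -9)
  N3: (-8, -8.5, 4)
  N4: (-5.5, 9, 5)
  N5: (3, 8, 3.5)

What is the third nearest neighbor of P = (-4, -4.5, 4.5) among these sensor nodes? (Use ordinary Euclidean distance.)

N4

Compare squared distances (the ordering matches that of the actual distances):
|PN1|² = 30.25 + 81 + 6.25 = 117.5
|PN2|² = 9 + 64 + 182.25 = 255.25
|PN3|² = 16 + 16 + 0.25 = 32.25
|PN4|² = 2.25 + 182.25 + 0.25 = 184.75
|PN5|² = 49 + 156.25 + 1 = 206.25
Sorted ascending: N3, N1, N4, N5, … — the third-nearest is N4.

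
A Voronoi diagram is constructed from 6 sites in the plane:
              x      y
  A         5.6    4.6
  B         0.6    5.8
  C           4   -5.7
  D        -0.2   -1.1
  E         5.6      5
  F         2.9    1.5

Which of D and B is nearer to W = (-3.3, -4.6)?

D

Compare squared distances:
|WD|² = (-3.3−(-0.2))² + (-4.6−(-1.1))² = 9.61 + 12.25 = 21.86
|WB|² = (-3.3−0.6)² + (-4.6−5.8)² = 15.21 + 108.16 = 123.37
21.86 < 123.37, so D is closer.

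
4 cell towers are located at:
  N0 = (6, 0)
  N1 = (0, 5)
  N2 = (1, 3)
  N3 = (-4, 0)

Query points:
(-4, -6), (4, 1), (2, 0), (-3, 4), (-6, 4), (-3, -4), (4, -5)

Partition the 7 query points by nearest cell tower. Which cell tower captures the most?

N3

(-4, -6) — d² to each: N0:136, N1:137, N2:106, N3:36 → nearest is N3
(4, 1) — d² to each: N0:5, N1:32, N2:13, N3:65 → nearest is N0
(2, 0) — d² to each: N0:16, N1:29, N2:10, N3:36 → nearest is N2
(-3, 4) — d² to each: N0:97, N1:10, N2:17, N3:17 → nearest is N1
(-6, 4) — d² to each: N0:160, N1:37, N2:50, N3:20 → nearest is N3
(-3, -4) — d² to each: N0:97, N1:90, N2:65, N3:17 → nearest is N3
(4, -5) — d² to each: N0:29, N1:116, N2:73, N3:89 → nearest is N0
Tally — N0:2, N1:1, N2:1, N3:3. N3 captures the most (3).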